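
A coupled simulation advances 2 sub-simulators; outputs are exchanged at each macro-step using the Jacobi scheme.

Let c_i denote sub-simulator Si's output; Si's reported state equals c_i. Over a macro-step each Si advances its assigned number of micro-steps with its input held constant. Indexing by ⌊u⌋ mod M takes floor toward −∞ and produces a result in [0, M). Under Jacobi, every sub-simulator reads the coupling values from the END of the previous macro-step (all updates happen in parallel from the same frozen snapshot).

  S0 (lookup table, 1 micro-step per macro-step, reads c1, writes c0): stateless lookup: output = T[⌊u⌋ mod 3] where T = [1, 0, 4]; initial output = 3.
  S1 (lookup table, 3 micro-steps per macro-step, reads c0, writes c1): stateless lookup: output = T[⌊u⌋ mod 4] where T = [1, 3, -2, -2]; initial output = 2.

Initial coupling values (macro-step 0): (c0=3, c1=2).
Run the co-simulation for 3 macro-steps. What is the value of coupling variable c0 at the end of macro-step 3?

macro 1: S0 reads c1=2 → after 1×micro: 4; S1 reads c0=3 → after 3×micro: -2 ⇒ (c0=4, c1=-2)
macro 2: S0 reads c1=-2 → after 1×micro: 0; S1 reads c0=4 → after 3×micro: 1 ⇒ (c0=0, c1=1)
macro 3: S0 reads c1=1 → after 1×micro: 0; S1 reads c0=0 → after 3×micro: 1 ⇒ (c0=0, c1=1)

c0 at macro-step 3 = 0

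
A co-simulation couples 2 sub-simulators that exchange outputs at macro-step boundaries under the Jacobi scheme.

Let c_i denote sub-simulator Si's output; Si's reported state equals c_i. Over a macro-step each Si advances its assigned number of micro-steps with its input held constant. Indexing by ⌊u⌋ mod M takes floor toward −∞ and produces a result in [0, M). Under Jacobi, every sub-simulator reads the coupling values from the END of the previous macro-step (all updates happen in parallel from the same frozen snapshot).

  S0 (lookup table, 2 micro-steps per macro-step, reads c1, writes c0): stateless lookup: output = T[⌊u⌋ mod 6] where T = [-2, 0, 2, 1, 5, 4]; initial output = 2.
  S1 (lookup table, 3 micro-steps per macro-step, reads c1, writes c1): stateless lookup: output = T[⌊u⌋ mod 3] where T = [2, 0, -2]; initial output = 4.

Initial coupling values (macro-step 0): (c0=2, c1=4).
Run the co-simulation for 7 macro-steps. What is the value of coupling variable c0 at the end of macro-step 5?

macro 1: S0 reads c1=4 → after 2×micro: 5; S1 reads c1=4 → after 3×micro: 0 ⇒ (c0=5, c1=0)
macro 2: S0 reads c1=0 → after 2×micro: -2; S1 reads c1=0 → after 3×micro: 2 ⇒ (c0=-2, c1=2)
macro 3: S0 reads c1=2 → after 2×micro: 2; S1 reads c1=2 → after 3×micro: -2 ⇒ (c0=2, c1=-2)
macro 4: S0 reads c1=-2 → after 2×micro: 5; S1 reads c1=-2 → after 3×micro: 0 ⇒ (c0=5, c1=0)
macro 5: S0 reads c1=0 → after 2×micro: -2; S1 reads c1=0 → after 3×micro: 2 ⇒ (c0=-2, c1=2)
macro 6: S0 reads c1=2 → after 2×micro: 2; S1 reads c1=2 → after 3×micro: -2 ⇒ (c0=2, c1=-2)
macro 7: S0 reads c1=-2 → after 2×micro: 5; S1 reads c1=-2 → after 3×micro: 0 ⇒ (c0=5, c1=0)

c0 at macro-step 5 = -2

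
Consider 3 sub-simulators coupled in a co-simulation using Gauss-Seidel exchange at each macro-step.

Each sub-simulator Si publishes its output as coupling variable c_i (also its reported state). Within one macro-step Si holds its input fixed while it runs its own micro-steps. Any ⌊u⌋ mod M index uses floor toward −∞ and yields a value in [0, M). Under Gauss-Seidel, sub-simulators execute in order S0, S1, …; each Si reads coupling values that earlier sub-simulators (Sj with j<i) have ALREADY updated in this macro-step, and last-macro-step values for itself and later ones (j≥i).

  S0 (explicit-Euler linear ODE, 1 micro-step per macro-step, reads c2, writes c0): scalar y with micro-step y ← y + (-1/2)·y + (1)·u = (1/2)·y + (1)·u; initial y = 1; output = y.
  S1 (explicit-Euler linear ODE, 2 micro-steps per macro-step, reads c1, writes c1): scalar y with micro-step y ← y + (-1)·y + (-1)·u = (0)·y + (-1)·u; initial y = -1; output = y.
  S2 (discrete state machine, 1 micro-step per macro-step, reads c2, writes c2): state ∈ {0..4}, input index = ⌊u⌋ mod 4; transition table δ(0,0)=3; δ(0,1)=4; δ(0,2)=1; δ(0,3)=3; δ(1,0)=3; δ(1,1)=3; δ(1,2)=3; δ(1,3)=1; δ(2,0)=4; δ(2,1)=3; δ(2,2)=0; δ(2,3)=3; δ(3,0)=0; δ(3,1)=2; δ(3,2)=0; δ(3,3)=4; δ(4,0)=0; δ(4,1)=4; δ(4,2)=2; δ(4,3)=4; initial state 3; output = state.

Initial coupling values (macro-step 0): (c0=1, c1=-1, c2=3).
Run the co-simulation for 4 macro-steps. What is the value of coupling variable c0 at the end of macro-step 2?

c0 at macro-step 2 = 23/4

macro 1: S0 reads c2=3 → after 1×micro: 7/2; S1 reads c1=-1 → after 2×micro: 1; S2 reads c2=3 → after 1×micro: 4 ⇒ (c0=7/2, c1=1, c2=4)
macro 2: S0 reads c2=4 → after 1×micro: 23/4; S1 reads c1=1 → after 2×micro: -1; S2 reads c2=4 → after 1×micro: 0 ⇒ (c0=23/4, c1=-1, c2=0)
macro 3: S0 reads c2=0 → after 1×micro: 23/8; S1 reads c1=-1 → after 2×micro: 1; S2 reads c2=0 → after 1×micro: 3 ⇒ (c0=23/8, c1=1, c2=3)
macro 4: S0 reads c2=3 → after 1×micro: 71/16; S1 reads c1=1 → after 2×micro: -1; S2 reads c2=3 → after 1×micro: 4 ⇒ (c0=71/16, c1=-1, c2=4)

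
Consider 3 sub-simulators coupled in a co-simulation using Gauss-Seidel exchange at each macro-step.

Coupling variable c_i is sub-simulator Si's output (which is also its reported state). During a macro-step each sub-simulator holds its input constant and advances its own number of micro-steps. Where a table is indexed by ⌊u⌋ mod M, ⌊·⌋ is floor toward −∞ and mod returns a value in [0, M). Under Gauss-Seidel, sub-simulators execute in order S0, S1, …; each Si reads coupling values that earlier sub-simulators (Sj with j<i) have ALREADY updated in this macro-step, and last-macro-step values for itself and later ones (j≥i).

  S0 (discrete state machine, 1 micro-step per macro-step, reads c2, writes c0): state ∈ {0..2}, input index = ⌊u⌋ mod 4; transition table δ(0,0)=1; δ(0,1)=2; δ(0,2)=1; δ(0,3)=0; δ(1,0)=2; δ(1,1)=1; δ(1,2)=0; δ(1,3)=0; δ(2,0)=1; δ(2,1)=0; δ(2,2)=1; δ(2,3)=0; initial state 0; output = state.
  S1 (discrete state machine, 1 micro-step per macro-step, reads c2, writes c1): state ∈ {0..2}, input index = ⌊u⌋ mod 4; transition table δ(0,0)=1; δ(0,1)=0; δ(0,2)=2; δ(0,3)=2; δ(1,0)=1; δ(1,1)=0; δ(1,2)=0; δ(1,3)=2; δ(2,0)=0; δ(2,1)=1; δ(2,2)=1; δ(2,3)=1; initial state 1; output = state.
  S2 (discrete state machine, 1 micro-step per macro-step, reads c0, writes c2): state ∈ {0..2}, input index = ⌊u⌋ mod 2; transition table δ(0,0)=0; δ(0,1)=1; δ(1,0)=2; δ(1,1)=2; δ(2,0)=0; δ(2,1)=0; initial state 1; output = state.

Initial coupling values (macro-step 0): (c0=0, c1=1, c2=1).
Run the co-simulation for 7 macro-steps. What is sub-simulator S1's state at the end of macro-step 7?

macro 1: S0 reads c2=1 → after 1×micro: 2; S1 reads c2=1 → after 1×micro: 0; S2 reads c0=2 → after 1×micro: 2 ⇒ (c0=2, c1=0, c2=2)
macro 2: S0 reads c2=2 → after 1×micro: 1; S1 reads c2=2 → after 1×micro: 2; S2 reads c0=1 → after 1×micro: 0 ⇒ (c0=1, c1=2, c2=0)
macro 3: S0 reads c2=0 → after 1×micro: 2; S1 reads c2=0 → after 1×micro: 0; S2 reads c0=2 → after 1×micro: 0 ⇒ (c0=2, c1=0, c2=0)
macro 4: S0 reads c2=0 → after 1×micro: 1; S1 reads c2=0 → after 1×micro: 1; S2 reads c0=1 → after 1×micro: 1 ⇒ (c0=1, c1=1, c2=1)
macro 5: S0 reads c2=1 → after 1×micro: 1; S1 reads c2=1 → after 1×micro: 0; S2 reads c0=1 → after 1×micro: 2 ⇒ (c0=1, c1=0, c2=2)
macro 6: S0 reads c2=2 → after 1×micro: 0; S1 reads c2=2 → after 1×micro: 2; S2 reads c0=0 → after 1×micro: 0 ⇒ (c0=0, c1=2, c2=0)
macro 7: S0 reads c2=0 → after 1×micro: 1; S1 reads c2=0 → after 1×micro: 0; S2 reads c0=1 → after 1×micro: 1 ⇒ (c0=1, c1=0, c2=1)

S1 state at macro-step 7 = 0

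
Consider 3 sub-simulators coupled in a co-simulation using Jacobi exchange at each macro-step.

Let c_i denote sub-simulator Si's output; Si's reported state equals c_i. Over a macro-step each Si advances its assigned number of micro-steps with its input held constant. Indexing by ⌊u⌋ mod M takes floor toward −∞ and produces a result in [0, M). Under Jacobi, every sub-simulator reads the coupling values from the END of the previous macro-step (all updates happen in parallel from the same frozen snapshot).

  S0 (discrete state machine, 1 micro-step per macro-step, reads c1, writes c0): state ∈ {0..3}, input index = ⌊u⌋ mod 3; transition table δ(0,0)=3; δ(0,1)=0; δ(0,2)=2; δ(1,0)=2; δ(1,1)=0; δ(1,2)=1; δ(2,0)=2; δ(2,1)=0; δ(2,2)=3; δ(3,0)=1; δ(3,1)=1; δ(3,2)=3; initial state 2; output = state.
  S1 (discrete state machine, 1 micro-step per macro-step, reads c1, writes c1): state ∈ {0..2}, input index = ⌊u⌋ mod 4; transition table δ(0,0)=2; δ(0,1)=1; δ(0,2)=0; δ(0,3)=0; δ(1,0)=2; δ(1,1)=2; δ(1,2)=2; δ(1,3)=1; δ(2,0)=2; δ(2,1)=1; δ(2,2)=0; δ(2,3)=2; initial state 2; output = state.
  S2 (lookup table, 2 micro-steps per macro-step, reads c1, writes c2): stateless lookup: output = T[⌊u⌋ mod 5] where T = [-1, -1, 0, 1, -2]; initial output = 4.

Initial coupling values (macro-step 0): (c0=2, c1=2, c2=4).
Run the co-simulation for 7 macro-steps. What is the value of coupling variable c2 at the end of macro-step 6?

macro 1: S0 reads c1=2 → after 1×micro: 3; S1 reads c1=2 → after 1×micro: 0; S2 reads c1=2 → after 2×micro: 0 ⇒ (c0=3, c1=0, c2=0)
macro 2: S0 reads c1=0 → after 1×micro: 1; S1 reads c1=0 → after 1×micro: 2; S2 reads c1=0 → after 2×micro: -1 ⇒ (c0=1, c1=2, c2=-1)
macro 3: S0 reads c1=2 → after 1×micro: 1; S1 reads c1=2 → after 1×micro: 0; S2 reads c1=2 → after 2×micro: 0 ⇒ (c0=1, c1=0, c2=0)
macro 4: S0 reads c1=0 → after 1×micro: 2; S1 reads c1=0 → after 1×micro: 2; S2 reads c1=0 → after 2×micro: -1 ⇒ (c0=2, c1=2, c2=-1)
macro 5: S0 reads c1=2 → after 1×micro: 3; S1 reads c1=2 → after 1×micro: 0; S2 reads c1=2 → after 2×micro: 0 ⇒ (c0=3, c1=0, c2=0)
macro 6: S0 reads c1=0 → after 1×micro: 1; S1 reads c1=0 → after 1×micro: 2; S2 reads c1=0 → after 2×micro: -1 ⇒ (c0=1, c1=2, c2=-1)
macro 7: S0 reads c1=2 → after 1×micro: 1; S1 reads c1=2 → after 1×micro: 0; S2 reads c1=2 → after 2×micro: 0 ⇒ (c0=1, c1=0, c2=0)

c2 at macro-step 6 = -1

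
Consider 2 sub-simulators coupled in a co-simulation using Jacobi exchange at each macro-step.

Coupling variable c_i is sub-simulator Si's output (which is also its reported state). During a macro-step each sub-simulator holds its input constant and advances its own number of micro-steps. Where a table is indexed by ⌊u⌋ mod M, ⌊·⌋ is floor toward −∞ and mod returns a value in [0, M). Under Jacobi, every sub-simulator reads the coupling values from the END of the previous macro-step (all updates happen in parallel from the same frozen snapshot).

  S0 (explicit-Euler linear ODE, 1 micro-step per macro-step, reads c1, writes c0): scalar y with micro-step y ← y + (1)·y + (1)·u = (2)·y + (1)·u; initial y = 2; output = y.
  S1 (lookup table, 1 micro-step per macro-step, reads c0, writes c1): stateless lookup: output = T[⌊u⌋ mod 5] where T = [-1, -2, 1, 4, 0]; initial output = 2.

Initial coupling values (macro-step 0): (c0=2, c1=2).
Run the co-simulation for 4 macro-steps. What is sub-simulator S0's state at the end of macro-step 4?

S0 state at macro-step 4 = 52

macro 1: S0 reads c1=2 → after 1×micro: 6; S1 reads c0=2 → after 1×micro: 1 ⇒ (c0=6, c1=1)
macro 2: S0 reads c1=1 → after 1×micro: 13; S1 reads c0=6 → after 1×micro: -2 ⇒ (c0=13, c1=-2)
macro 3: S0 reads c1=-2 → after 1×micro: 24; S1 reads c0=13 → after 1×micro: 4 ⇒ (c0=24, c1=4)
macro 4: S0 reads c1=4 → after 1×micro: 52; S1 reads c0=24 → after 1×micro: 0 ⇒ (c0=52, c1=0)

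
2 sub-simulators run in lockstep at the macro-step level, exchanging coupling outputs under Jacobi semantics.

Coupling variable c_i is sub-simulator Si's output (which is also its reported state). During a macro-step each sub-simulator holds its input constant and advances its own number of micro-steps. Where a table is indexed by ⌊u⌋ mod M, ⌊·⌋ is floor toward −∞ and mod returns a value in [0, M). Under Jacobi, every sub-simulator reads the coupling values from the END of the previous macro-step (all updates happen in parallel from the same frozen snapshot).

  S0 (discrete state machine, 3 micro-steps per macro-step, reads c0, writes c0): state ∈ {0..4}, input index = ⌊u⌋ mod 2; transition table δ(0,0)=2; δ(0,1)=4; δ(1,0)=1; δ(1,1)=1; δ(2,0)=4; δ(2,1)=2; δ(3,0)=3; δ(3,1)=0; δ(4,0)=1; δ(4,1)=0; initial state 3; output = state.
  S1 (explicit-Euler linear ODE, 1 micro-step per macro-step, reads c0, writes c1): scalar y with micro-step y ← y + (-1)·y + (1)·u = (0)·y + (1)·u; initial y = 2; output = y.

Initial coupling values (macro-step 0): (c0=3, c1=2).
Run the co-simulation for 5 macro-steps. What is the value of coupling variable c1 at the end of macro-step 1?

c1 at macro-step 1 = 3

macro 1: S0 reads c0=3 → after 3×micro: 0; S1 reads c0=3 → after 1×micro: 3 ⇒ (c0=0, c1=3)
macro 2: S0 reads c0=0 → after 3×micro: 1; S1 reads c0=0 → after 1×micro: 0 ⇒ (c0=1, c1=0)
macro 3: S0 reads c0=1 → after 3×micro: 1; S1 reads c0=1 → after 1×micro: 1 ⇒ (c0=1, c1=1)
macro 4: S0 reads c0=1 → after 3×micro: 1; S1 reads c0=1 → after 1×micro: 1 ⇒ (c0=1, c1=1)
macro 5: S0 reads c0=1 → after 3×micro: 1; S1 reads c0=1 → after 1×micro: 1 ⇒ (c0=1, c1=1)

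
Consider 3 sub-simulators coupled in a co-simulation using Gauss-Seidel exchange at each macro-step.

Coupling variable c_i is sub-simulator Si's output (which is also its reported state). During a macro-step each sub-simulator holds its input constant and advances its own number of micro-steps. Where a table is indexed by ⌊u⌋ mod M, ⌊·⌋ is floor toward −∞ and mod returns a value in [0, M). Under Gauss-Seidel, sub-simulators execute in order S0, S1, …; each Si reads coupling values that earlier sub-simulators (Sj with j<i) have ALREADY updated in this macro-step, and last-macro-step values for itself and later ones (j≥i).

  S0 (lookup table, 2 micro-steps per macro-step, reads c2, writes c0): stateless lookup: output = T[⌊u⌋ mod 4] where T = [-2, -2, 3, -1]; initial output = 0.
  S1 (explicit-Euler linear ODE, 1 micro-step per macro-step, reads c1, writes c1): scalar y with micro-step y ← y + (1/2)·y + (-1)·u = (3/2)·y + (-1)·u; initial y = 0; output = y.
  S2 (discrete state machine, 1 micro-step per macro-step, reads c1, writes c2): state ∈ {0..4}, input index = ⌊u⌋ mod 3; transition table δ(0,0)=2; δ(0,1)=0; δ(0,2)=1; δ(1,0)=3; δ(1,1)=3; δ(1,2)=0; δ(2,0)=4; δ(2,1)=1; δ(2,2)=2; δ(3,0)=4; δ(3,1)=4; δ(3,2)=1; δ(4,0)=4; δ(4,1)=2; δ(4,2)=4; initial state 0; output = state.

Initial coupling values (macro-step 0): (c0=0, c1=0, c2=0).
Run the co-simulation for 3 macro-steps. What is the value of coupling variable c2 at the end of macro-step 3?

c2 at macro-step 3 = 4

macro 1: S0 reads c2=0 → after 2×micro: -2; S1 reads c1=0 → after 1×micro: 0; S2 reads c1=0 → after 1×micro: 2 ⇒ (c0=-2, c1=0, c2=2)
macro 2: S0 reads c2=2 → after 2×micro: 3; S1 reads c1=0 → after 1×micro: 0; S2 reads c1=0 → after 1×micro: 4 ⇒ (c0=3, c1=0, c2=4)
macro 3: S0 reads c2=4 → after 2×micro: -2; S1 reads c1=0 → after 1×micro: 0; S2 reads c1=0 → after 1×micro: 4 ⇒ (c0=-2, c1=0, c2=4)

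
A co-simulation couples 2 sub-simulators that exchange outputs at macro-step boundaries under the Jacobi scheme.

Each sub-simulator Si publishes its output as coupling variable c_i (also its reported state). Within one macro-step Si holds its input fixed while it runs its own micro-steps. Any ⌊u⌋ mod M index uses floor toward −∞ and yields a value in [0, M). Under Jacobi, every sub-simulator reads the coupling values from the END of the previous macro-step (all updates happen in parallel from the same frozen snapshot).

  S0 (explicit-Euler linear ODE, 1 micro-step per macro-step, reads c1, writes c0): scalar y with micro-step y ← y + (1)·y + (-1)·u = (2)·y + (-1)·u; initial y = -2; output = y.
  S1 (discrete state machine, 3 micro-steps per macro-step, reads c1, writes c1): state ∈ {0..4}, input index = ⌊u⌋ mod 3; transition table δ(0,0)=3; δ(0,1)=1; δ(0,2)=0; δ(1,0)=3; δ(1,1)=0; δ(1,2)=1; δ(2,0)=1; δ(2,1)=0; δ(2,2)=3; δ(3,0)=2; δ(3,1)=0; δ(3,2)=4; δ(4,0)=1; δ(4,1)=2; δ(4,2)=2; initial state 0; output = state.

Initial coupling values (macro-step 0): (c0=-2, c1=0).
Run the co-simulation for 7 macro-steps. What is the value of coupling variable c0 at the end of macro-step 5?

c0 at macro-step 5 = -74

macro 1: S0 reads c1=0 → after 1×micro: -4; S1 reads c1=0 → after 3×micro: 1 ⇒ (c0=-4, c1=1)
macro 2: S0 reads c1=1 → after 1×micro: -9; S1 reads c1=1 → after 3×micro: 0 ⇒ (c0=-9, c1=0)
macro 3: S0 reads c1=0 → after 1×micro: -18; S1 reads c1=0 → after 3×micro: 1 ⇒ (c0=-18, c1=1)
macro 4: S0 reads c1=1 → after 1×micro: -37; S1 reads c1=1 → after 3×micro: 0 ⇒ (c0=-37, c1=0)
macro 5: S0 reads c1=0 → after 1×micro: -74; S1 reads c1=0 → after 3×micro: 1 ⇒ (c0=-74, c1=1)
macro 6: S0 reads c1=1 → after 1×micro: -149; S1 reads c1=1 → after 3×micro: 0 ⇒ (c0=-149, c1=0)
macro 7: S0 reads c1=0 → after 1×micro: -298; S1 reads c1=0 → after 3×micro: 1 ⇒ (c0=-298, c1=1)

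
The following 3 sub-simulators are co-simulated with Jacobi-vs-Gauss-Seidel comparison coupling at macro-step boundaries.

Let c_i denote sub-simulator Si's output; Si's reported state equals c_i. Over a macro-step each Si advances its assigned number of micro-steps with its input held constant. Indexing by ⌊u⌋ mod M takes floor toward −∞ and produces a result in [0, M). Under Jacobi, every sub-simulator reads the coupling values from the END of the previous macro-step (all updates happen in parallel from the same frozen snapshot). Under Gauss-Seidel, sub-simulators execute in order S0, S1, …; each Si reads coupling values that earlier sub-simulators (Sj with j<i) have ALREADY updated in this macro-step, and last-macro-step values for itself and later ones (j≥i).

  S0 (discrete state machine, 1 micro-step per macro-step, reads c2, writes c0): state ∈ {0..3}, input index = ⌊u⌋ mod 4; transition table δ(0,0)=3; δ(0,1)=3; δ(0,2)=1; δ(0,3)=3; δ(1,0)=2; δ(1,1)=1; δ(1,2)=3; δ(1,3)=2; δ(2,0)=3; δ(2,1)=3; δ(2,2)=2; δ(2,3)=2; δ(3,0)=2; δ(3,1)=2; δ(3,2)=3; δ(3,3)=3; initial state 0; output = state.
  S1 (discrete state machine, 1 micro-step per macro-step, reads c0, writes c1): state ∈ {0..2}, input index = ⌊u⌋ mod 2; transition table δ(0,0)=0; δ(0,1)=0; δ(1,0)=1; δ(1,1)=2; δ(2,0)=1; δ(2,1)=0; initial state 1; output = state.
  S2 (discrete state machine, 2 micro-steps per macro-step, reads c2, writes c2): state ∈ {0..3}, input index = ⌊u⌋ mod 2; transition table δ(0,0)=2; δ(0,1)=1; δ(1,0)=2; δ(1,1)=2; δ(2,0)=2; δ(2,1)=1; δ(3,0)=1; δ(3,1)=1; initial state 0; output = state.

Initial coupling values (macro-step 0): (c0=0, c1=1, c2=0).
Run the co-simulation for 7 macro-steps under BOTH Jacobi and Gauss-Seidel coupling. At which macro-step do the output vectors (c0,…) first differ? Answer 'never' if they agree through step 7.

first divergence at macro-step: 1

[Jacobi] macro 1: S0 reads c2=0 → after 1×micro: 3; S1 reads c0=0 → after 1×micro: 1; S2 reads c2=0 → after 2×micro: 2 ⇒ (c0=3, c1=1, c2=2)
[Jacobi] macro 2: S0 reads c2=2 → after 1×micro: 3; S1 reads c0=3 → after 1×micro: 2; S2 reads c2=2 → after 2×micro: 2 ⇒ (c0=3, c1=2, c2=2)
[Jacobi] macro 3: S0 reads c2=2 → after 1×micro: 3; S1 reads c0=3 → after 1×micro: 0; S2 reads c2=2 → after 2×micro: 2 ⇒ (c0=3, c1=0, c2=2)
[Jacobi] macro 4: S0 reads c2=2 → after 1×micro: 3; S1 reads c0=3 → after 1×micro: 0; S2 reads c2=2 → after 2×micro: 2 ⇒ (c0=3, c1=0, c2=2)
[Jacobi] macro 5: S0 reads c2=2 → after 1×micro: 3; S1 reads c0=3 → after 1×micro: 0; S2 reads c2=2 → after 2×micro: 2 ⇒ (c0=3, c1=0, c2=2)
[Jacobi] macro 6: S0 reads c2=2 → after 1×micro: 3; S1 reads c0=3 → after 1×micro: 0; S2 reads c2=2 → after 2×micro: 2 ⇒ (c0=3, c1=0, c2=2)
[Jacobi] macro 7: S0 reads c2=2 → after 1×micro: 3; S1 reads c0=3 → after 1×micro: 0; S2 reads c2=2 → after 2×micro: 2 ⇒ (c0=3, c1=0, c2=2)
[Gauss-Seidel] macro 1: S0 reads c2=0 → after 1×micro: 3; S1 reads c0=3 → after 1×micro: 2; S2 reads c2=0 → after 2×micro: 2 ⇒ (c0=3, c1=2, c2=2)
[Gauss-Seidel] macro 2: S0 reads c2=2 → after 1×micro: 3; S1 reads c0=3 → after 1×micro: 0; S2 reads c2=2 → after 2×micro: 2 ⇒ (c0=3, c1=0, c2=2)
[Gauss-Seidel] macro 3: S0 reads c2=2 → after 1×micro: 3; S1 reads c0=3 → after 1×micro: 0; S2 reads c2=2 → after 2×micro: 2 ⇒ (c0=3, c1=0, c2=2)
[Gauss-Seidel] macro 4: S0 reads c2=2 → after 1×micro: 3; S1 reads c0=3 → after 1×micro: 0; S2 reads c2=2 → after 2×micro: 2 ⇒ (c0=3, c1=0, c2=2)
[Gauss-Seidel] macro 5: S0 reads c2=2 → after 1×micro: 3; S1 reads c0=3 → after 1×micro: 0; S2 reads c2=2 → after 2×micro: 2 ⇒ (c0=3, c1=0, c2=2)
[Gauss-Seidel] macro 6: S0 reads c2=2 → after 1×micro: 3; S1 reads c0=3 → after 1×micro: 0; S2 reads c2=2 → after 2×micro: 2 ⇒ (c0=3, c1=0, c2=2)
[Gauss-Seidel] macro 7: S0 reads c2=2 → after 1×micro: 3; S1 reads c0=3 → after 1×micro: 0; S2 reads c2=2 → after 2×micro: 2 ⇒ (c0=3, c1=0, c2=2)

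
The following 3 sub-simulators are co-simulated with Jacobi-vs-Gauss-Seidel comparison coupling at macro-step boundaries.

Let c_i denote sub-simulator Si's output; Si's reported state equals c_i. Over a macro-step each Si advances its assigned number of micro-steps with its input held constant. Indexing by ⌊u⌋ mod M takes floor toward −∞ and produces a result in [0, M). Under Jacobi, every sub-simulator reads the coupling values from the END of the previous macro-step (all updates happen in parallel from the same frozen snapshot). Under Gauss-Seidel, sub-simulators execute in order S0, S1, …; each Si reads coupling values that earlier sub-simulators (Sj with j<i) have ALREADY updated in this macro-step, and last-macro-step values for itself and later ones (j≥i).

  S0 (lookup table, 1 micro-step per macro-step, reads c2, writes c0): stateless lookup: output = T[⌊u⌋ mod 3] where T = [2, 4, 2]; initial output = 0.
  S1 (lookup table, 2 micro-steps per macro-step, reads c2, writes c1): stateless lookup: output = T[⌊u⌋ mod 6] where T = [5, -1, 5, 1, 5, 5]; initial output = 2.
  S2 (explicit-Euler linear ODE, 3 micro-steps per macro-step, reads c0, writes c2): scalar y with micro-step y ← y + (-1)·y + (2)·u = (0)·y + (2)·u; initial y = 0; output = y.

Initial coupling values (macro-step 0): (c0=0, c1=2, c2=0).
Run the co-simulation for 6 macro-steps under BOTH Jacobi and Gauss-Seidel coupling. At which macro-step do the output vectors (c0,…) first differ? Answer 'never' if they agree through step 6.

first divergence at macro-step: 1

[Jacobi] macro 1: S0 reads c2=0 → after 1×micro: 2; S1 reads c2=0 → after 2×micro: 5; S2 reads c0=0 → after 3×micro: 0 ⇒ (c0=2, c1=5, c2=0)
[Jacobi] macro 2: S0 reads c2=0 → after 1×micro: 2; S1 reads c2=0 → after 2×micro: 5; S2 reads c0=2 → after 3×micro: 4 ⇒ (c0=2, c1=5, c2=4)
[Jacobi] macro 3: S0 reads c2=4 → after 1×micro: 4; S1 reads c2=4 → after 2×micro: 5; S2 reads c0=2 → after 3×micro: 4 ⇒ (c0=4, c1=5, c2=4)
[Jacobi] macro 4: S0 reads c2=4 → after 1×micro: 4; S1 reads c2=4 → after 2×micro: 5; S2 reads c0=4 → after 3×micro: 8 ⇒ (c0=4, c1=5, c2=8)
[Jacobi] macro 5: S0 reads c2=8 → after 1×micro: 2; S1 reads c2=8 → after 2×micro: 5; S2 reads c0=4 → after 3×micro: 8 ⇒ (c0=2, c1=5, c2=8)
[Jacobi] macro 6: S0 reads c2=8 → after 1×micro: 2; S1 reads c2=8 → after 2×micro: 5; S2 reads c0=2 → after 3×micro: 4 ⇒ (c0=2, c1=5, c2=4)
[Gauss-Seidel] macro 1: S0 reads c2=0 → after 1×micro: 2; S1 reads c2=0 → after 2×micro: 5; S2 reads c0=2 → after 3×micro: 4 ⇒ (c0=2, c1=5, c2=4)
[Gauss-Seidel] macro 2: S0 reads c2=4 → after 1×micro: 4; S1 reads c2=4 → after 2×micro: 5; S2 reads c0=4 → after 3×micro: 8 ⇒ (c0=4, c1=5, c2=8)
[Gauss-Seidel] macro 3: S0 reads c2=8 → after 1×micro: 2; S1 reads c2=8 → after 2×micro: 5; S2 reads c0=2 → after 3×micro: 4 ⇒ (c0=2, c1=5, c2=4)
[Gauss-Seidel] macro 4: S0 reads c2=4 → after 1×micro: 4; S1 reads c2=4 → after 2×micro: 5; S2 reads c0=4 → after 3×micro: 8 ⇒ (c0=4, c1=5, c2=8)
[Gauss-Seidel] macro 5: S0 reads c2=8 → after 1×micro: 2; S1 reads c2=8 → after 2×micro: 5; S2 reads c0=2 → after 3×micro: 4 ⇒ (c0=2, c1=5, c2=4)
[Gauss-Seidel] macro 6: S0 reads c2=4 → after 1×micro: 4; S1 reads c2=4 → after 2×micro: 5; S2 reads c0=4 → after 3×micro: 8 ⇒ (c0=4, c1=5, c2=8)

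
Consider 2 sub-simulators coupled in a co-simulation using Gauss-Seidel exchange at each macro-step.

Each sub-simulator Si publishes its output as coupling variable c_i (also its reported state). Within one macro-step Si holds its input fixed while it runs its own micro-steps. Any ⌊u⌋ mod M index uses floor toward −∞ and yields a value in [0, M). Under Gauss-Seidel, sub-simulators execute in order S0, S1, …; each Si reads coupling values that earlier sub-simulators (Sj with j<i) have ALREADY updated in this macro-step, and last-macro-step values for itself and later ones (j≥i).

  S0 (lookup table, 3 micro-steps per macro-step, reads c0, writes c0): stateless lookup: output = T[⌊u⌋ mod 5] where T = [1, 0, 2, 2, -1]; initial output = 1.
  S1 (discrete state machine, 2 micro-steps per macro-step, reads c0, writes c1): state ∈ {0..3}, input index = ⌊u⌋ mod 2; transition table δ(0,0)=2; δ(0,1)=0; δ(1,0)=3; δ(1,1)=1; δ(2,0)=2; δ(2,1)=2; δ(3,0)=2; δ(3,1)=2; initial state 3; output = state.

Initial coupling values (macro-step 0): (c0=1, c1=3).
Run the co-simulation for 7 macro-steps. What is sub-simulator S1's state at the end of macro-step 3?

S1 state at macro-step 3 = 2

macro 1: S0 reads c0=1 → after 3×micro: 0; S1 reads c0=0 → after 2×micro: 2 ⇒ (c0=0, c1=2)
macro 2: S0 reads c0=0 → after 3×micro: 1; S1 reads c0=1 → after 2×micro: 2 ⇒ (c0=1, c1=2)
macro 3: S0 reads c0=1 → after 3×micro: 0; S1 reads c0=0 → after 2×micro: 2 ⇒ (c0=0, c1=2)
macro 4: S0 reads c0=0 → after 3×micro: 1; S1 reads c0=1 → after 2×micro: 2 ⇒ (c0=1, c1=2)
macro 5: S0 reads c0=1 → after 3×micro: 0; S1 reads c0=0 → after 2×micro: 2 ⇒ (c0=0, c1=2)
macro 6: S0 reads c0=0 → after 3×micro: 1; S1 reads c0=1 → after 2×micro: 2 ⇒ (c0=1, c1=2)
macro 7: S0 reads c0=1 → after 3×micro: 0; S1 reads c0=0 → after 2×micro: 2 ⇒ (c0=0, c1=2)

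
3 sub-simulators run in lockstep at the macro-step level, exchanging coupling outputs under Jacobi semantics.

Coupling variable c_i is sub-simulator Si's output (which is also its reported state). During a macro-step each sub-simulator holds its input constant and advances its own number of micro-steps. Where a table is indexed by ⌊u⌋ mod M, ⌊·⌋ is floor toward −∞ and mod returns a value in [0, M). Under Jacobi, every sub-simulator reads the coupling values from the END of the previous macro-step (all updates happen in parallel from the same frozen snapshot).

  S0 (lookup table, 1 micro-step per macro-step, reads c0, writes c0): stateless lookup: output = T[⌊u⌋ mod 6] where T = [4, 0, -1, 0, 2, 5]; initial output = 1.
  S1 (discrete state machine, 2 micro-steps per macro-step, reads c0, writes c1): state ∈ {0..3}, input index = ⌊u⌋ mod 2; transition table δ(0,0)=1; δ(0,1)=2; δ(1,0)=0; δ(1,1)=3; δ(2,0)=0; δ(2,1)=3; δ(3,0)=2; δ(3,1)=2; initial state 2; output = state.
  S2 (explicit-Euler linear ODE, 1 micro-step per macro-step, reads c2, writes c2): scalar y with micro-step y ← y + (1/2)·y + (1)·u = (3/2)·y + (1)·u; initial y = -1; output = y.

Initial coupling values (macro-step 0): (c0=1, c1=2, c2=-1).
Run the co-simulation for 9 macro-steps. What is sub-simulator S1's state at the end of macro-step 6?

S1 state at macro-step 6 = 2

macro 1: S0 reads c0=1 → after 1×micro: 0; S1 reads c0=1 → after 2×micro: 2; S2 reads c2=-1 → after 1×micro: -5/2 ⇒ (c0=0, c1=2, c2=-5/2)
macro 2: S0 reads c0=0 → after 1×micro: 4; S1 reads c0=0 → after 2×micro: 1; S2 reads c2=-5/2 → after 1×micro: -25/4 ⇒ (c0=4, c1=1, c2=-25/4)
macro 3: S0 reads c0=4 → after 1×micro: 2; S1 reads c0=4 → after 2×micro: 1; S2 reads c2=-25/4 → after 1×micro: -125/8 ⇒ (c0=2, c1=1, c2=-125/8)
macro 4: S0 reads c0=2 → after 1×micro: -1; S1 reads c0=2 → after 2×micro: 1; S2 reads c2=-125/8 → after 1×micro: -625/16 ⇒ (c0=-1, c1=1, c2=-625/16)
macro 5: S0 reads c0=-1 → after 1×micro: 5; S1 reads c0=-1 → after 2×micro: 2; S2 reads c2=-625/16 → after 1×micro: -3125/32 ⇒ (c0=5, c1=2, c2=-3125/32)
macro 6: S0 reads c0=5 → after 1×micro: 5; S1 reads c0=5 → after 2×micro: 2; S2 reads c2=-3125/32 → after 1×micro: -15625/64 ⇒ (c0=5, c1=2, c2=-15625/64)
macro 7: S0 reads c0=5 → after 1×micro: 5; S1 reads c0=5 → after 2×micro: 2; S2 reads c2=-15625/64 → after 1×micro: -78125/128 ⇒ (c0=5, c1=2, c2=-78125/128)
macro 8: S0 reads c0=5 → after 1×micro: 5; S1 reads c0=5 → after 2×micro: 2; S2 reads c2=-78125/128 → after 1×micro: -390625/256 ⇒ (c0=5, c1=2, c2=-390625/256)
macro 9: S0 reads c0=5 → after 1×micro: 5; S1 reads c0=5 → after 2×micro: 2; S2 reads c2=-390625/256 → after 1×micro: -1953125/512 ⇒ (c0=5, c1=2, c2=-1953125/512)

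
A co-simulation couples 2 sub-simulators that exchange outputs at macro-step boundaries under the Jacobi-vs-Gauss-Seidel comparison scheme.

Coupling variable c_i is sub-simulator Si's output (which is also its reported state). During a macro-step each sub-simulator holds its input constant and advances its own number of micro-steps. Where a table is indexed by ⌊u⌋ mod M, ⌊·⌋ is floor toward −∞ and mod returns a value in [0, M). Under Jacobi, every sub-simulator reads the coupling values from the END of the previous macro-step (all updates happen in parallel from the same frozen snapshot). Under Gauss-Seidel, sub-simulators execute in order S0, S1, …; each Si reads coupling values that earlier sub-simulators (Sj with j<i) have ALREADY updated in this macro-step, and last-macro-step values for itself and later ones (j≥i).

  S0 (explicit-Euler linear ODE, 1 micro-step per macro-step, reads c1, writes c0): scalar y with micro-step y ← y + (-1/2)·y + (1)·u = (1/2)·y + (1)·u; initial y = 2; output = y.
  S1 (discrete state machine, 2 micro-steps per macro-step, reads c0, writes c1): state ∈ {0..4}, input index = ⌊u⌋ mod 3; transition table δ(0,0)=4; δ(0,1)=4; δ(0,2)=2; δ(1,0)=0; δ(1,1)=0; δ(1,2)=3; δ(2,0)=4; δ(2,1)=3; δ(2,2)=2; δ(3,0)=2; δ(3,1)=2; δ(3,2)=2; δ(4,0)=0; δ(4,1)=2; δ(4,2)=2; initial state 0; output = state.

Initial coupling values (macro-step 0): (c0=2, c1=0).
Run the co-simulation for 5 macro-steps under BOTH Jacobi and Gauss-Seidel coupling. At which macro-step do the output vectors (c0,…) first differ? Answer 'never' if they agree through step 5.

[Jacobi] macro 1: S0 reads c1=0 → after 1×micro: 1; S1 reads c0=2 → after 2×micro: 2 ⇒ (c0=1, c1=2)
[Jacobi] macro 2: S0 reads c1=2 → after 1×micro: 5/2; S1 reads c0=1 → after 2×micro: 2 ⇒ (c0=5/2, c1=2)
[Jacobi] macro 3: S0 reads c1=2 → after 1×micro: 13/4; S1 reads c0=5/2 → after 2×micro: 2 ⇒ (c0=13/4, c1=2)
[Jacobi] macro 4: S0 reads c1=2 → after 1×micro: 29/8; S1 reads c0=13/4 → after 2×micro: 0 ⇒ (c0=29/8, c1=0)
[Jacobi] macro 5: S0 reads c1=0 → after 1×micro: 29/16; S1 reads c0=29/8 → after 2×micro: 0 ⇒ (c0=29/16, c1=0)
[Gauss-Seidel] macro 1: S0 reads c1=0 → after 1×micro: 1; S1 reads c0=1 → after 2×micro: 2 ⇒ (c0=1, c1=2)
[Gauss-Seidel] macro 2: S0 reads c1=2 → after 1×micro: 5/2; S1 reads c0=5/2 → after 2×micro: 2 ⇒ (c0=5/2, c1=2)
[Gauss-Seidel] macro 3: S0 reads c1=2 → after 1×micro: 13/4; S1 reads c0=13/4 → after 2×micro: 0 ⇒ (c0=13/4, c1=0)
[Gauss-Seidel] macro 4: S0 reads c1=0 → after 1×micro: 13/8; S1 reads c0=13/8 → after 2×micro: 2 ⇒ (c0=13/8, c1=2)
[Gauss-Seidel] macro 5: S0 reads c1=2 → after 1×micro: 45/16; S1 reads c0=45/16 → after 2×micro: 2 ⇒ (c0=45/16, c1=2)

first divergence at macro-step: 3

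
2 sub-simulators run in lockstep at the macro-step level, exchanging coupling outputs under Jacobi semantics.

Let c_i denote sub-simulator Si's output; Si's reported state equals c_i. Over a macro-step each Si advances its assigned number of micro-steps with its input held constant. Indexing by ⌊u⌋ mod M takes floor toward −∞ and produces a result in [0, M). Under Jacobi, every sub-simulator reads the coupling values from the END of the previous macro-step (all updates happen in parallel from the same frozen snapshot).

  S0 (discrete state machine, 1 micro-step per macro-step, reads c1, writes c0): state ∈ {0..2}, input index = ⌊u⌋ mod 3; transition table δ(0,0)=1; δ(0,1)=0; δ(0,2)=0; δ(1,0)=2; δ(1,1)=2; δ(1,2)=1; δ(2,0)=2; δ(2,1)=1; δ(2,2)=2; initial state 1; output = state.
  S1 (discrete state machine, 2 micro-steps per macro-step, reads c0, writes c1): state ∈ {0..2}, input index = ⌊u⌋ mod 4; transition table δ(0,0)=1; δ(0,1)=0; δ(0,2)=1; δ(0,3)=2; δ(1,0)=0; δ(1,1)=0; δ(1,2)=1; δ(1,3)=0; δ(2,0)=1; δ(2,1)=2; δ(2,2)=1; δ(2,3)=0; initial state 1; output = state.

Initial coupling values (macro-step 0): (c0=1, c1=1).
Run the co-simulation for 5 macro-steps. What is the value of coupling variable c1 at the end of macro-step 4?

macro 1: S0 reads c1=1 → after 1×micro: 2; S1 reads c0=1 → after 2×micro: 0 ⇒ (c0=2, c1=0)
macro 2: S0 reads c1=0 → after 1×micro: 2; S1 reads c0=2 → after 2×micro: 1 ⇒ (c0=2, c1=1)
macro 3: S0 reads c1=1 → after 1×micro: 1; S1 reads c0=2 → after 2×micro: 1 ⇒ (c0=1, c1=1)
macro 4: S0 reads c1=1 → after 1×micro: 2; S1 reads c0=1 → after 2×micro: 0 ⇒ (c0=2, c1=0)
macro 5: S0 reads c1=0 → after 1×micro: 2; S1 reads c0=2 → after 2×micro: 1 ⇒ (c0=2, c1=1)

c1 at macro-step 4 = 0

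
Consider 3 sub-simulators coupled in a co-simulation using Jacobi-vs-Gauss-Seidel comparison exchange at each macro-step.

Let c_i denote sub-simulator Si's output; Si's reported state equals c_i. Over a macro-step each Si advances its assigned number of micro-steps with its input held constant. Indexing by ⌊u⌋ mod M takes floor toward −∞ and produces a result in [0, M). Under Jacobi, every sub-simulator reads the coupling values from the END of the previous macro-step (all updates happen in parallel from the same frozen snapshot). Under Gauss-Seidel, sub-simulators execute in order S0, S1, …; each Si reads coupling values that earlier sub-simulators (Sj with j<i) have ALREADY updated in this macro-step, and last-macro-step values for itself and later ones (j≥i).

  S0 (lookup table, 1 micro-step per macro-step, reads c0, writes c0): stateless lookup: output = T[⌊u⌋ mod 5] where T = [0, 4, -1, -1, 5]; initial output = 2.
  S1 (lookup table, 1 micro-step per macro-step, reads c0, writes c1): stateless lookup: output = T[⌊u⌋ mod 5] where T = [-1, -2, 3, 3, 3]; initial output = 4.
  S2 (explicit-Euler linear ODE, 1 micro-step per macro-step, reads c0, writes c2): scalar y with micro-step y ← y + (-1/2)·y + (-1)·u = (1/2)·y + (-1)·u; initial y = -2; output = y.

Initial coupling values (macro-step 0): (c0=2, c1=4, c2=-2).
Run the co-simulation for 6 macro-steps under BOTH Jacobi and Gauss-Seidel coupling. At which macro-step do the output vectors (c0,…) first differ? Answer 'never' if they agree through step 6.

[Jacobi] macro 1: S0 reads c0=2 → after 1×micro: -1; S1 reads c0=2 → after 1×micro: 3; S2 reads c0=2 → after 1×micro: -3 ⇒ (c0=-1, c1=3, c2=-3)
[Jacobi] macro 2: S0 reads c0=-1 → after 1×micro: 5; S1 reads c0=-1 → after 1×micro: 3; S2 reads c0=-1 → after 1×micro: -1/2 ⇒ (c0=5, c1=3, c2=-1/2)
[Jacobi] macro 3: S0 reads c0=5 → after 1×micro: 0; S1 reads c0=5 → after 1×micro: -1; S2 reads c0=5 → after 1×micro: -21/4 ⇒ (c0=0, c1=-1, c2=-21/4)
[Jacobi] macro 4: S0 reads c0=0 → after 1×micro: 0; S1 reads c0=0 → after 1×micro: -1; S2 reads c0=0 → after 1×micro: -21/8 ⇒ (c0=0, c1=-1, c2=-21/8)
[Jacobi] macro 5: S0 reads c0=0 → after 1×micro: 0; S1 reads c0=0 → after 1×micro: -1; S2 reads c0=0 → after 1×micro: -21/16 ⇒ (c0=0, c1=-1, c2=-21/16)
[Jacobi] macro 6: S0 reads c0=0 → after 1×micro: 0; S1 reads c0=0 → after 1×micro: -1; S2 reads c0=0 → after 1×micro: -21/32 ⇒ (c0=0, c1=-1, c2=-21/32)
[Gauss-Seidel] macro 1: S0 reads c0=2 → after 1×micro: -1; S1 reads c0=-1 → after 1×micro: 3; S2 reads c0=-1 → after 1×micro: 0 ⇒ (c0=-1, c1=3, c2=0)
[Gauss-Seidel] macro 2: S0 reads c0=-1 → after 1×micro: 5; S1 reads c0=5 → after 1×micro: -1; S2 reads c0=5 → after 1×micro: -5 ⇒ (c0=5, c1=-1, c2=-5)
[Gauss-Seidel] macro 3: S0 reads c0=5 → after 1×micro: 0; S1 reads c0=0 → after 1×micro: -1; S2 reads c0=0 → after 1×micro: -5/2 ⇒ (c0=0, c1=-1, c2=-5/2)
[Gauss-Seidel] macro 4: S0 reads c0=0 → after 1×micro: 0; S1 reads c0=0 → after 1×micro: -1; S2 reads c0=0 → after 1×micro: -5/4 ⇒ (c0=0, c1=-1, c2=-5/4)
[Gauss-Seidel] macro 5: S0 reads c0=0 → after 1×micro: 0; S1 reads c0=0 → after 1×micro: -1; S2 reads c0=0 → after 1×micro: -5/8 ⇒ (c0=0, c1=-1, c2=-5/8)
[Gauss-Seidel] macro 6: S0 reads c0=0 → after 1×micro: 0; S1 reads c0=0 → after 1×micro: -1; S2 reads c0=0 → after 1×micro: -5/16 ⇒ (c0=0, c1=-1, c2=-5/16)

first divergence at macro-step: 1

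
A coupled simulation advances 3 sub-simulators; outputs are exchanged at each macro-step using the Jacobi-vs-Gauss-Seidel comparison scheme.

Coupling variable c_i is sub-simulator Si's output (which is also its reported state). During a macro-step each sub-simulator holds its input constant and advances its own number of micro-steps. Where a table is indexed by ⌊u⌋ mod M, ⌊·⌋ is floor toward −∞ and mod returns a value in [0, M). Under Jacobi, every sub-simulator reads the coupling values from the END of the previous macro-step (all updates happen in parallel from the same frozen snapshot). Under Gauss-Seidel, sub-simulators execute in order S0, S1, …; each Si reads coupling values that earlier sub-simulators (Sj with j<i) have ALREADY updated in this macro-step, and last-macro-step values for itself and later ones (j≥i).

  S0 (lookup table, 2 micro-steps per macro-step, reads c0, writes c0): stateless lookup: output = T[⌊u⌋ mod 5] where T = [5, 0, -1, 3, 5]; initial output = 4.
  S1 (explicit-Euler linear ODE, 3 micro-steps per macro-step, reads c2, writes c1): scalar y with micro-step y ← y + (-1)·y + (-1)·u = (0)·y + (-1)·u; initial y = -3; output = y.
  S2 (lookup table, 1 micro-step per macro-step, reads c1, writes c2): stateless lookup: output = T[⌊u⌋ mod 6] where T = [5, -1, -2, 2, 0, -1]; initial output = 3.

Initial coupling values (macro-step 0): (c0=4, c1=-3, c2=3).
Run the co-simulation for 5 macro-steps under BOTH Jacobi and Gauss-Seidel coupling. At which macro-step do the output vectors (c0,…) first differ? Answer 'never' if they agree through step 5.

first divergence at macro-step: 2

[Jacobi] macro 1: S0 reads c0=4 → after 2×micro: 5; S1 reads c2=3 → after 3×micro: -3; S2 reads c1=-3 → after 1×micro: 2 ⇒ (c0=5, c1=-3, c2=2)
[Jacobi] macro 2: S0 reads c0=5 → after 2×micro: 5; S1 reads c2=2 → after 3×micro: -2; S2 reads c1=-3 → after 1×micro: 2 ⇒ (c0=5, c1=-2, c2=2)
[Jacobi] macro 3: S0 reads c0=5 → after 2×micro: 5; S1 reads c2=2 → after 3×micro: -2; S2 reads c1=-2 → after 1×micro: 0 ⇒ (c0=5, c1=-2, c2=0)
[Jacobi] macro 4: S0 reads c0=5 → after 2×micro: 5; S1 reads c2=0 → after 3×micro: 0; S2 reads c1=-2 → after 1×micro: 0 ⇒ (c0=5, c1=0, c2=0)
[Jacobi] macro 5: S0 reads c0=5 → after 2×micro: 5; S1 reads c2=0 → after 3×micro: 0; S2 reads c1=0 → after 1×micro: 5 ⇒ (c0=5, c1=0, c2=5)
[Gauss-Seidel] macro 1: S0 reads c0=4 → after 2×micro: 5; S1 reads c2=3 → after 3×micro: -3; S2 reads c1=-3 → after 1×micro: 2 ⇒ (c0=5, c1=-3, c2=2)
[Gauss-Seidel] macro 2: S0 reads c0=5 → after 2×micro: 5; S1 reads c2=2 → after 3×micro: -2; S2 reads c1=-2 → after 1×micro: 0 ⇒ (c0=5, c1=-2, c2=0)
[Gauss-Seidel] macro 3: S0 reads c0=5 → after 2×micro: 5; S1 reads c2=0 → after 3×micro: 0; S2 reads c1=0 → after 1×micro: 5 ⇒ (c0=5, c1=0, c2=5)
[Gauss-Seidel] macro 4: S0 reads c0=5 → after 2×micro: 5; S1 reads c2=5 → after 3×micro: -5; S2 reads c1=-5 → after 1×micro: -1 ⇒ (c0=5, c1=-5, c2=-1)
[Gauss-Seidel] macro 5: S0 reads c0=5 → after 2×micro: 5; S1 reads c2=-1 → after 3×micro: 1; S2 reads c1=1 → after 1×micro: -1 ⇒ (c0=5, c1=1, c2=-1)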